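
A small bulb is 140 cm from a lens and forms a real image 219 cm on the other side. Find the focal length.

f = 85.4 cm (converging)

Real image ⇒ d_i = +219 cm.
1/f = 1/d_o + 1/d_i = 1/(140) + 1/(219) = 0.01171, so f = 85.4 cm.
Since f is positive, the lens is converging.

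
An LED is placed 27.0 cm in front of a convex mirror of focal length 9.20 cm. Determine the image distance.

6.86 cm

For a convex mirror, f = -9.20 cm.
Mirror equation: 1/s_i = 1/f − 1/s_o = 1/(-9.200) − 1/(27.0) = -0.1087 − 0.03704 = -0.1457, so s_i = -6.86 cm.
The image is virtual, upright and reduced, behind the mirror.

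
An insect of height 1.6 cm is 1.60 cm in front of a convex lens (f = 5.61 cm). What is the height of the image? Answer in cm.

2.24 cm

1/d_i = 1/f − 1/d_o = 1/(5.610) − 1/(1.60) = -0.4467, so d_i = -2.238 cm.
m = −d_i/d_o = +1.399.
|h_i| = |m|·h_o = 1.399 × 1.6 = 2.24 cm. The image is virtual, upright and enlarged, on the same side as the object.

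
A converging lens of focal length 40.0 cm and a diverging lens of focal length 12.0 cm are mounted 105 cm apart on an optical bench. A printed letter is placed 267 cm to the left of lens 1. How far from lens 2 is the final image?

Lens 1: 1/d_i1 = 1/f₁ − 1/d_o1 = 1/(40.0) − 1/(267) = 0.02125, so d_i1 = 47.05 cm.
The intermediate image is 47.05 cm to the right of lens 1, which is 105 − (47.05) = 57.95 cm to the left of lens 2, so d_o2 = +57.95 cm.
Lens 2 is diverging, so f₂ = −12.0 cm.
Lens 2: 1/d_i2 = 1/f₂ − 1/d_o2 = 1/(-12.0) − 1/(57.95) = -0.1006, so d_i2 = -9.94 cm.
The final image is virtual, 9.94 cm to the left of lens 2 (overall magnification ≈ -0.030).

9.94 cm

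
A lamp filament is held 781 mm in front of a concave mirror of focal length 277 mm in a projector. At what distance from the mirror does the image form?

Mirror equation: 1/d_i = 1/f − 1/d_o = 1/(277.0) − 1/(781) = 0.003610 − 0.001280 = 0.002330, so d_i = 429 mm.
The image is real, inverted and reduced, in front of the mirror.

429 mm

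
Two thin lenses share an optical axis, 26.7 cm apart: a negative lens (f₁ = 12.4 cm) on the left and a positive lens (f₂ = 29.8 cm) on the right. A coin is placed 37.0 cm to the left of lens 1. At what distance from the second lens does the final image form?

Lens 1 is diverging, so f₁ = −12.4 cm.
Lens 1: 1/d_i1 = 1/f₁ − 1/d_o1 = 1/(-12.4) − 1/(37.0) = -0.1077, so d_i1 = -9.287 cm.
The intermediate image is 9.287 cm to the left of lens 1 (virtual), which is 26.7 − (-9.287) = 35.99 cm to the left of lens 2, so d_o2 = +35.99 cm.
Lens 2: 1/d_i2 = 1/f₂ − 1/d_o2 = 1/(29.8) − 1/(35.99) = 0.005772, so d_i2 = 173 cm.
The final image is real, 173 cm to the right of lens 2 (overall magnification ≈ -1.2).

173 cm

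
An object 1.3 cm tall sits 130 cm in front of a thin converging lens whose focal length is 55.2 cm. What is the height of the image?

0.959 cm

1/d_i = 1/f − 1/d_o = 1/(55.20) − 1/(130) = 0.01042, so d_i = 95.94 cm.
m = −d_i/d_o = -0.7380.
|h_i| = |m|·h_o = 0.7380 × 1.3 = 0.959 cm. The image is real, inverted and reduced, on the far side of the lens.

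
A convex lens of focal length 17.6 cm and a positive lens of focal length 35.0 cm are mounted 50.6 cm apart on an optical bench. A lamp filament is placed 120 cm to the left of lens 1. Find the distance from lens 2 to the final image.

209 cm

Lens 1: 1/d_i1 = 1/f₁ − 1/d_o1 = 1/(17.6) − 1/(120) = 0.04848, so d_i1 = 20.62 cm.
The intermediate image is 20.62 cm to the right of lens 1, which is 50.6 − (20.62) = 29.98 cm to the left of lens 2, so d_o2 = +29.98 cm.
Lens 2: 1/d_i2 = 1/f₂ − 1/d_o2 = 1/(35.0) − 1/(29.98) = -0.004784, so d_i2 = -209 cm.
The final image is virtual, 209 cm to the left of lens 2 (overall magnification ≈ -1.2).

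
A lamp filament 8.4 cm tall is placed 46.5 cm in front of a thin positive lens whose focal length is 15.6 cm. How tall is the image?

4.24 cm

1/d_i = 1/f − 1/d_o = 1/(15.60) − 1/(46.5) = 0.04260, so d_i = 23.48 cm.
m = −d_i/d_o = -0.5049.
|h_i| = |m|·h_o = 0.5049 × 8.4 = 4.24 cm. The image is real, inverted and reduced, on the far side of the lens.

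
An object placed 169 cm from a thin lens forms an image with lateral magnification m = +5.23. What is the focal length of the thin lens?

m = −d_i/d_o ⇒ d_i = −m·d_o = −(+5.23)·(169) = -883.9 cm.
1/f = 1/d_o + 1/d_i = 1/(169) + 1/(-883.9) = 0.004786, so f = 209 cm.
Since f is positive, the thin lens is converging.

f = 209 cm (converging)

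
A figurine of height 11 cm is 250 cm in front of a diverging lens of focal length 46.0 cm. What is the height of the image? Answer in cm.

1.71 cm

For a diverging lens, f = -46.0 cm.
1/d_i = 1/f − 1/d_o = 1/(-46.00) − 1/(250) = -0.02574, so d_i = -38.85 cm.
m = −d_i/d_o = +0.1554.
|h_i| = |m|·h_o = 0.1554 × 11 = 1.71 cm. The image is virtual, upright and reduced, on the same side as the object.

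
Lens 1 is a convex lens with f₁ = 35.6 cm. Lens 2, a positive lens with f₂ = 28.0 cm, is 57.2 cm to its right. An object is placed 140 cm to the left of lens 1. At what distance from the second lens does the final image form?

14.3 cm

Lens 1: 1/d_i1 = 1/f₁ − 1/d_o1 = 1/(35.6) − 1/(140) = 0.02095, so d_i1 = 47.74 cm.
The intermediate image is 47.74 cm to the right of lens 1, which is 57.2 − (47.74) = 9.460 cm to the left of lens 2, so d_o2 = +9.460 cm.
Lens 2: 1/d_i2 = 1/f₂ − 1/d_o2 = 1/(28.0) − 1/(9.460) = -0.06999, so d_i2 = -14.3 cm.
The final image is virtual, 14.3 cm to the left of lens 2 (overall magnification ≈ -0.52).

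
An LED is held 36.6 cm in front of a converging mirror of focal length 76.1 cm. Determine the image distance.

Mirror equation: 1/q = 1/f − 1/p = 1/(76.10) − 1/(36.6) = 0.01314 − 0.02732 = -0.01418, so q = -70.5 cm.
The image is virtual, upright and enlarged, behind the mirror.

70.5 cm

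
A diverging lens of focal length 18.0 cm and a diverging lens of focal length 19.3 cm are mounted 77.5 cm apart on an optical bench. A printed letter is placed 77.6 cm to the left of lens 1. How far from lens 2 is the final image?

16.0 cm

Lens 1 is diverging, so f₁ = −18.0 cm.
Lens 1: 1/d_i1 = 1/f₁ − 1/d_o1 = 1/(-18.0) − 1/(77.6) = -0.06844, so d_i1 = -14.61 cm.
The intermediate image is 14.61 cm to the left of lens 1 (virtual), which is 77.5 − (-14.61) = 92.11 cm to the left of lens 2, so d_o2 = +92.11 cm.
Lens 2 is diverging, so f₂ = −19.3 cm.
Lens 2: 1/d_i2 = 1/f₂ − 1/d_o2 = 1/(-19.3) − 1/(92.11) = -0.06267, so d_i2 = -16.0 cm.
The final image is virtual, 16.0 cm to the left of lens 2 (overall magnification ≈ 0.033).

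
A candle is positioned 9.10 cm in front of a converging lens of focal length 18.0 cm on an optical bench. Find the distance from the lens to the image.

18.4 cm

Lens equation: 1/v = 1/f − 1/u = 1/(18.00) − 1/(9.10) = 0.05556 − 0.1099 = -0.05433, so v = -18.4 cm.
The image is virtual, upright and enlarged, on the same side as the object.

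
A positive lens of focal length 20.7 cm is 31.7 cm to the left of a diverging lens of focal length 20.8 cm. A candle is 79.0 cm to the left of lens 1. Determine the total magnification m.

m = -0.302

Lens 1: 1/d_i1 = 1/(20.7) − 1/(79.0) = 0.03565, so d_i1 = 28.05 cm; m₁ = −d_i1/d_o1 = -0.3551.
d_o2 = 31.7 − (28.05) = 3.650 cm.
f₂ = −20.8 cm (diverging).
Lens 2: 1/d_i2 = 1/(-20.8) − 1/(3.650) = -0.3220, so d_i2 = -3.105 cm; m₂ = −d_i2/d_o2 = +0.8507.
m = m₁·m₂ = (-0.3551)(+0.8507) = -0.302.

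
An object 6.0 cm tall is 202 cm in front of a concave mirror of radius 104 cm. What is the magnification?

f = R/2 = 104/2 = 52.00 cm.
1/d_i = 1/f − 1/d_o = 1/(52.00) − 1/(202) = 0.01428, so d_i = 70.03 cm.
m = −d_i/d_o = −(70.03)/(202) = -0.347.
The image is real, inverted and reduced, in front of the mirror.

m = -0.347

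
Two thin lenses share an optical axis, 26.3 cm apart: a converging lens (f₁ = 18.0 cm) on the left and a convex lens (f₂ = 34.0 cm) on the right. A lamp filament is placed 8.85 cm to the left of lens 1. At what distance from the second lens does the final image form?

Lens 1: 1/d_i1 = 1/f₁ − 1/d_o1 = 1/(18.0) − 1/(8.85) = -0.05744, so d_i1 = -17.41 cm.
The intermediate image is 17.41 cm to the left of lens 1 (virtual), which is 26.3 − (-17.41) = 43.71 cm to the left of lens 2, so d_o2 = +43.71 cm.
Lens 2: 1/d_i2 = 1/f₂ − 1/d_o2 = 1/(34.0) − 1/(43.71) = 0.006534, so d_i2 = 153 cm.
The final image is real, 153 cm to the right of lens 2 (overall magnification ≈ -6.9).

153 cm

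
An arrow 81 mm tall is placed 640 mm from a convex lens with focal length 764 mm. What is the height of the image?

1/d_i = 1/f − 1/d_o = 1/(764.0) − 1/(640) = -0.0002536, so d_i = -3943 mm.
m = −d_i/d_o = +6.161.
|h_i| = |m|·h_o = 6.161 × 81 = 499 mm. The image is virtual, upright and enlarged, on the same side as the object.

499 mm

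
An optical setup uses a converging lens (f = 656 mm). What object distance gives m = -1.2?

m = −d_i/d_o ⇒ d_i = −m·d_o.
1/f = 1/d_o + 1/d_i = 1/d_o − 1/(m·d_o) = (1 − 1/m)/d_o, so d_o = f(1 − 1/m) = (656.0)(1 − 1/(-1.2)) = 1200 mm.

1200 mm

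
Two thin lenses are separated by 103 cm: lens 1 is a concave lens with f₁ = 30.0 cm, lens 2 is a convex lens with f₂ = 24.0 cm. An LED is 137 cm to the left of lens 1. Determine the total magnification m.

f₁ = −30.0 cm (diverging).
Lens 1: 1/d_i1 = 1/(-30.0) − 1/(137) = -0.04063, so d_i1 = -24.61 cm; m₁ = −d_i1/d_o1 = +0.1796.
d_o2 = 103 − (-24.61) = 127.6 cm.
Lens 2: 1/d_i2 = 1/(24.0) − 1/(127.6) = 0.03383, so d_i2 = 29.56 cm; m₂ = −d_i2/d_o2 = -0.2317.
m = m₁·m₂ = (+0.1796)(-0.2317) = -0.0416.

m = -0.0416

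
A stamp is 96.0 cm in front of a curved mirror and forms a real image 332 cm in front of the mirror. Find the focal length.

f = 74.5 cm (concave)

Real image ⇒ d_i = +332 cm.
1/f = 1/d_o + 1/d_i = 1/(96.0) + 1/(332) = 0.01343, so f = 74.5 cm.
Since f is positive, the curved mirror is concave.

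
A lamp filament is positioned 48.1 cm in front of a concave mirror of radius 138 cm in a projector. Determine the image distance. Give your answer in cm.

f = R/2 = 138/2 = 69.00 cm.
Mirror equation: 1/q = 1/f − 1/p = 1/(69.00) − 1/(48.1) = 0.01449 − 0.02079 = -0.006297, so q = -159 cm.
The image is virtual, upright and enlarged, behind the mirror.

159 cm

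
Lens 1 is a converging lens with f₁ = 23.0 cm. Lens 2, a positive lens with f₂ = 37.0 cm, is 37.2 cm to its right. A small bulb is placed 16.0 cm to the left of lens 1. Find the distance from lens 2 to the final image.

Lens 1: 1/d_i1 = 1/f₁ − 1/d_o1 = 1/(23.0) − 1/(16.0) = -0.01902, so d_i1 = -52.57 cm.
The intermediate image is 52.57 cm to the left of lens 1 (virtual), which is 37.2 − (-52.57) = 89.77 cm to the left of lens 2, so d_o2 = +89.77 cm.
Lens 2: 1/d_i2 = 1/f₂ − 1/d_o2 = 1/(37.0) − 1/(89.77) = 0.01589, so d_i2 = 62.9 cm.
The final image is real, 62.9 cm to the right of lens 2 (overall magnification ≈ -2.3).

62.9 cm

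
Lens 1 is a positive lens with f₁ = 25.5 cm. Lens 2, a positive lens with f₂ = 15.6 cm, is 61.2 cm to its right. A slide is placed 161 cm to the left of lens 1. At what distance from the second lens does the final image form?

31.5 cm

Lens 1: 1/d_i1 = 1/f₁ − 1/d_o1 = 1/(25.5) − 1/(161) = 0.03300, so d_i1 = 30.30 cm.
The intermediate image is 30.30 cm to the right of lens 1, which is 61.2 − (30.30) = 30.90 cm to the left of lens 2, so d_o2 = +30.90 cm.
Lens 2: 1/d_i2 = 1/f₂ − 1/d_o2 = 1/(15.6) − 1/(30.90) = 0.03174, so d_i2 = 31.5 cm.
The final image is real, 31.5 cm to the right of lens 2 (overall magnification ≈ 0.19).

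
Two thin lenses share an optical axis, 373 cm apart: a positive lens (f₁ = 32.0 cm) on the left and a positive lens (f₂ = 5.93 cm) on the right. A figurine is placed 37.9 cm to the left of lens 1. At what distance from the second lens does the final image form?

6.15 cm

Lens 1: 1/d_i1 = 1/f₁ − 1/d_o1 = 1/(32.0) − 1/(37.9) = 0.004865, so d_i1 = 205.6 cm.
The intermediate image is 205.6 cm to the right of lens 1, which is 373 − (205.6) = 167.4 cm to the left of lens 2, so d_o2 = +167.4 cm.
Lens 2: 1/d_i2 = 1/f₂ − 1/d_o2 = 1/(5.93) − 1/(167.4) = 0.1627, so d_i2 = 6.15 cm.
The final image is real, 6.15 cm to the right of lens 2 (overall magnification ≈ 0.20).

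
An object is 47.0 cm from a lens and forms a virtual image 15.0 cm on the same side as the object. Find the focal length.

f = -22.0 cm (diverging)

Virtual image ⇒ d_i = −15.0 cm.
1/f = 1/d_o + 1/d_i = 1/(47.0) + 1/(-15.0) = -0.04539, so f = -22.0 cm.
Since f is negative, the lens is diverging.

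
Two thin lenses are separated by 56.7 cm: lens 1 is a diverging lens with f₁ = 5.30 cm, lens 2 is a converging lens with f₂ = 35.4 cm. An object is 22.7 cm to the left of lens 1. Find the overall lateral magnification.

m = -0.262

f₁ = −5.30 cm (diverging).
Lens 1: 1/d_i1 = 1/(-5.30) − 1/(22.7) = -0.2327, so d_i1 = -4.297 cm; m₁ = −d_i1/d_o1 = +0.1893.
d_o2 = 56.7 − (-4.297) = 61.00 cm.
Lens 2: 1/d_i2 = 1/(35.4) − 1/(61.00) = 0.01186, so d_i2 = 84.35 cm; m₂ = −d_i2/d_o2 = -1.383.
m = m₁·m₂ = (+0.1893)(-1.383) = -0.262.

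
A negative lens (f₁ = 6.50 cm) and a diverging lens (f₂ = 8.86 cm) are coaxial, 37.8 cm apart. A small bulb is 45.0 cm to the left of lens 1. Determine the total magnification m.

f₁ = −6.50 cm (diverging).
Lens 1: 1/d_i1 = 1/(-6.50) − 1/(45.0) = -0.1761, so d_i1 = -5.680 cm; m₁ = −d_i1/d_o1 = +0.1262.
d_o2 = 37.8 − (-5.680) = 43.48 cm.
f₂ = −8.86 cm (diverging).
Lens 2: 1/d_i2 = 1/(-8.86) − 1/(43.48) = -0.1359, so d_i2 = -7.360 cm; m₂ = −d_i2/d_o2 = +0.1693.
m = m₁·m₂ = (+0.1262)(+0.1693) = +0.0214.

m = +0.0214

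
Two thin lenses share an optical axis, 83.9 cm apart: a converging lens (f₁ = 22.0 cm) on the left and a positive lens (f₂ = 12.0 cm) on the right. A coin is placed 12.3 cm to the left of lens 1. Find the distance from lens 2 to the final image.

Lens 1: 1/d_i1 = 1/f₁ − 1/d_o1 = 1/(22.0) − 1/(12.3) = -0.03585, so d_i1 = -27.90 cm.
The intermediate image is 27.90 cm to the left of lens 1 (virtual), which is 83.9 − (-27.90) = 111.8 cm to the left of lens 2, so d_o2 = +111.8 cm.
Lens 2: 1/d_i2 = 1/f₂ − 1/d_o2 = 1/(12.0) − 1/(111.8) = 0.07439, so d_i2 = 13.4 cm.
The final image is real, 13.4 cm to the right of lens 2 (overall magnification ≈ -0.27).

13.4 cm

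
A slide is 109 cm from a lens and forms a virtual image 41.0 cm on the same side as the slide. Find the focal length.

Virtual image ⇒ d_i = −41.0 cm.
1/f = 1/d_o + 1/d_i = 1/(109) + 1/(-41.0) = -0.01522, so f = -65.7 cm.
Since f is negative, the lens is diverging.

f = -65.7 cm (diverging)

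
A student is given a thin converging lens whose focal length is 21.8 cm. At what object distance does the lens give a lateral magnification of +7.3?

18.8 cm

m = −d_i/d_o ⇒ d_i = −m·d_o.
1/f = 1/d_o + 1/d_i = 1/d_o − 1/(m·d_o) = (1 − 1/m)/d_o, so d_o = f(1 − 1/m) = (21.80)(1 − 1/(+7.3)) = 18.8 cm.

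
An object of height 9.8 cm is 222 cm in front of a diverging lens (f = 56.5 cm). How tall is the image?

1.99 cm

For a diverging lens, f = -56.5 cm.
1/d_i = 1/f − 1/d_o = 1/(-56.50) − 1/(222) = -0.02220, so d_i = -45.04 cm.
m = −d_i/d_o = +0.2029.
|h_i| = |m|·h_o = 0.2029 × 9.8 = 1.99 cm. The image is virtual, upright and reduced, on the same side as the object.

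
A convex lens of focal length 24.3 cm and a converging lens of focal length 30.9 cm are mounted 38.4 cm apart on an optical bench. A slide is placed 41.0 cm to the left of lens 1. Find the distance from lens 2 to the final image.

Lens 1: 1/d_i1 = 1/f₁ − 1/d_o1 = 1/(24.3) − 1/(41.0) = 0.01676, so d_i1 = 59.66 cm.
The intermediate image is 59.66 cm to the right of lens 1, which lies 21.26 cm to the right of lens 2 — a virtual object — so d_o2 = −21.26 cm.
Lens 2: 1/d_i2 = 1/f₂ − 1/d_o2 = 1/(30.9) − 1/(-21.26) = 0.07940, so d_i2 = 12.6 cm.
The final image is real, 12.6 cm to the right of lens 2 (overall magnification ≈ -0.86).

12.6 cm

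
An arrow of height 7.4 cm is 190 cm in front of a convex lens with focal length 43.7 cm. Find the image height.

2.21 cm

1/d_i = 1/f − 1/d_o = 1/(43.70) − 1/(190) = 0.01762, so d_i = 56.75 cm.
m = −d_i/d_o = -0.2987.
|h_i| = |m|·h_o = 0.2987 × 7.4 = 2.21 cm. The image is real, inverted and reduced, on the far side of the lens.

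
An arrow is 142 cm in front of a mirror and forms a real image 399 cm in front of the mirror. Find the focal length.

Real image ⇒ d_i = +399 cm.
1/f = 1/d_o + 1/d_i = 1/(142) + 1/(399) = 0.009549, so f = 105 cm.
Since f is positive, the mirror is concave.

f = 105 cm (concave)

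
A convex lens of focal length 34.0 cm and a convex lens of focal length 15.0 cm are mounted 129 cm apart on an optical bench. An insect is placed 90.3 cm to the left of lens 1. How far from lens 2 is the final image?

18.8 cm

Lens 1: 1/d_i1 = 1/f₁ − 1/d_o1 = 1/(34.0) − 1/(90.3) = 0.01834, so d_i1 = 54.53 cm.
The intermediate image is 54.53 cm to the right of lens 1, which is 129 − (54.53) = 74.47 cm to the left of lens 2, so d_o2 = +74.47 cm.
Lens 2: 1/d_i2 = 1/f₂ − 1/d_o2 = 1/(15.0) − 1/(74.47) = 0.05324, so d_i2 = 18.8 cm.
The final image is real, 18.8 cm to the right of lens 2 (overall magnification ≈ 0.15).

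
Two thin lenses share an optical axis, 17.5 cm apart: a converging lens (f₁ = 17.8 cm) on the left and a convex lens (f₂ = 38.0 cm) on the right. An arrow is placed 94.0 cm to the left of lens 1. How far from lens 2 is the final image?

Lens 1: 1/d_i1 = 1/f₁ − 1/d_o1 = 1/(17.8) − 1/(94.0) = 0.04554, so d_i1 = 21.96 cm.
The intermediate image is 21.96 cm to the right of lens 1, which lies 4.460 cm to the right of lens 2 — a virtual object — so d_o2 = −4.460 cm.
Lens 2: 1/d_i2 = 1/f₂ − 1/d_o2 = 1/(38.0) − 1/(-4.460) = 0.2505, so d_i2 = 3.99 cm.
The final image is real, 3.99 cm to the right of lens 2 (overall magnification ≈ -0.21).

3.99 cm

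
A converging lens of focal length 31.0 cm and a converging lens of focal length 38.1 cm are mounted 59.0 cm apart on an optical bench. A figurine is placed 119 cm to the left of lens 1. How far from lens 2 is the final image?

31.0 cm

Lens 1: 1/d_i1 = 1/f₁ − 1/d_o1 = 1/(31.0) − 1/(119) = 0.02385, so d_i1 = 41.92 cm.
The intermediate image is 41.92 cm to the right of lens 1, which is 59.0 − (41.92) = 17.08 cm to the left of lens 2, so d_o2 = +17.08 cm.
Lens 2: 1/d_i2 = 1/f₂ − 1/d_o2 = 1/(38.1) − 1/(17.08) = -0.03230, so d_i2 = -31.0 cm.
The final image is virtual, 31.0 cm to the left of lens 2 (overall magnification ≈ -0.64).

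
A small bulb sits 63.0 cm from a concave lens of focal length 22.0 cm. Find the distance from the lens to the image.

16.3 cm

For a concave lens, f = -22.0 cm.
Thin-lens equation: 1/s_i = 1/f − 1/s_o = 1/(-22.00) − 1/(63.0) = -0.04545 − 0.01587 = -0.06133, so s_i = -16.3 cm.
The image is virtual, upright and reduced, on the same side as the object.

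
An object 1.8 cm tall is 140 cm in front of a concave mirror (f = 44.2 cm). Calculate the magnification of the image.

1/d_i = 1/f − 1/d_o = 1/(44.20) − 1/(140) = 0.01548, so d_i = 64.59 cm.
m = −d_i/d_o = −(64.59)/(140) = -0.461.
The image is real, inverted and reduced, in front of the mirror.

m = -0.461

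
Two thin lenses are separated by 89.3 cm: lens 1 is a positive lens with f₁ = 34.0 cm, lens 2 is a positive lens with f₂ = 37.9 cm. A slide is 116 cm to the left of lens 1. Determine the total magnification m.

Lens 1: 1/d_i1 = 1/(34.0) − 1/(116) = 0.02079, so d_i1 = 48.10 cm; m₁ = −d_i1/d_o1 = -0.4147.
d_o2 = 89.3 − (48.10) = 41.20 cm.
Lens 2: 1/d_i2 = 1/(37.9) − 1/(41.20) = 0.002113, so d_i2 = 473.2 cm; m₂ = −d_i2/d_o2 = -11.48.
m = m₁·m₂ = (-0.4147)(-11.48) = +4.76.

m = +4.76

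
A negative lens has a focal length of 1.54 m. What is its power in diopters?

P = -0.649 D

For a negative lens, f = −1.54 m.
P = 1/f = 1/(-1.54 m) = -0.649 D.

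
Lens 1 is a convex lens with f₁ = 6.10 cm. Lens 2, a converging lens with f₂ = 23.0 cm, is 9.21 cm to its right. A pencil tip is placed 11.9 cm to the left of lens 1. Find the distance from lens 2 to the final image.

Lens 1: 1/d_i1 = 1/f₁ − 1/d_o1 = 1/(6.10) − 1/(11.9) = 0.07990, so d_i1 = 12.52 cm.
The intermediate image is 12.52 cm to the right of lens 1, which lies 3.310 cm to the right of lens 2 — a virtual object — so d_o2 = −3.310 cm.
Lens 2: 1/d_i2 = 1/f₂ − 1/d_o2 = 1/(23.0) − 1/(-3.310) = 0.3456, so d_i2 = 2.89 cm.
The final image is real, 2.89 cm to the right of lens 2 (overall magnification ≈ -0.92).

2.89 cm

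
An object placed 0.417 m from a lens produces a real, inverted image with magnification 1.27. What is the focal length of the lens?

m = −d_i/d_o ⇒ d_i = −m·d_o = −(-1.27)·(0.417) = 0.5296 m.
1/f = 1/d_o + 1/d_i = 1/(0.417) + 1/(0.5296) = 4.286, so f = 0.233 m.
Since f is positive, the lens is converging.

f = 0.233 m (converging)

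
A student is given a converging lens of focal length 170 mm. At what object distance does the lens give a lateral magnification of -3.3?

222 mm

m = −d_i/d_o ⇒ d_i = −m·d_o.
1/f = 1/d_o + 1/d_i = 1/d_o − 1/(m·d_o) = (1 − 1/m)/d_o, so d_o = f(1 − 1/m) = (170.0)(1 − 1/(-3.3)) = 222 mm.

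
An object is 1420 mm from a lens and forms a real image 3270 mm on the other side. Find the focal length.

f = 990 mm (converging)

Real image ⇒ d_i = +3270 mm.
1/f = 1/d_o + 1/d_i = 1/(1420) + 1/(3270) = 0.001010, so f = 990 mm.
Since f is positive, the lens is converging.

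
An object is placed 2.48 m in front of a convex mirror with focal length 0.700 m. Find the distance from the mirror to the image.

For a convex mirror, f = -0.700 m.
Mirror equation: 1/v = 1/f − 1/u = 1/(-0.7000) − 1/(2.48) = -1.429 − 0.4032 = -1.832, so v = -0.546 m.
The image is virtual, upright and reduced, behind the mirror.

0.546 m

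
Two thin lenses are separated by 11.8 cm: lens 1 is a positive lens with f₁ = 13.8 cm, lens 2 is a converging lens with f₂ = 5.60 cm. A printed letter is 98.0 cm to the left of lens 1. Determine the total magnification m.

Lens 1: 1/d_i1 = 1/(13.8) − 1/(98.0) = 0.06226, so d_i1 = 16.06 cm; m₁ = −d_i1/d_o1 = -0.1639.
d_o2 = 11.8 − (16.06) = -4.260 cm (virtual object).
Lens 2: 1/d_i2 = 1/(5.60) − 1/(-4.260) = 0.4133, so d_i2 = 2.419 cm; m₂ = −d_i2/d_o2 = +0.5680.
m = m₁·m₂ = (-0.1639)(+0.5680) = -0.0931.

m = -0.0931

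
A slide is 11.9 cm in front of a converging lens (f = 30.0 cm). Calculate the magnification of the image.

1/d_i = 1/f − 1/d_o = 1/(30.00) − 1/(11.9) = -0.05070, so d_i = -19.72 cm.
m = −d_i/d_o = −(-19.72)/(11.9) = +1.66.
The image is virtual, upright and enlarged, on the same side as the object.

m = +1.66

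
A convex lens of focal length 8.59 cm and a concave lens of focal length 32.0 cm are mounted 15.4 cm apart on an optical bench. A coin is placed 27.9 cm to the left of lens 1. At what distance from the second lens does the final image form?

2.73 cm

Lens 1: 1/d_i1 = 1/f₁ − 1/d_o1 = 1/(8.59) − 1/(27.9) = 0.08057, so d_i1 = 12.41 cm.
The intermediate image is 12.41 cm to the right of lens 1, which is 15.4 − (12.41) = 2.990 cm to the left of lens 2, so d_o2 = +2.990 cm.
Lens 2 is diverging, so f₂ = −32.0 cm.
Lens 2: 1/d_i2 = 1/f₂ − 1/d_o2 = 1/(-32.0) − 1/(2.990) = -0.3657, so d_i2 = -2.73 cm.
The final image is virtual, 2.73 cm to the left of lens 2 (overall magnification ≈ -0.41).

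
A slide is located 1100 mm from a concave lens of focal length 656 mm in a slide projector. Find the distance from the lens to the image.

For a concave lens, f = -656 mm.
Thin-lens equation: 1/d_i = 1/f − 1/d_o = 1/(-656.0) − 1/(1100) = -0.001524 − 0.0009091 = -0.002433, so d_i = -411 mm.
The image is virtual, upright and reduced, on the same side as the object.

411 mm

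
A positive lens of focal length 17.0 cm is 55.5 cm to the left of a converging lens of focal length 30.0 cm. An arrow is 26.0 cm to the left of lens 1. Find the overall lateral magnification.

m = -2.40

Lens 1: 1/d_i1 = 1/(17.0) − 1/(26.0) = 0.02036, so d_i1 = 49.11 cm; m₁ = −d_i1/d_o1 = -1.889.
d_o2 = 55.5 − (49.11) = 6.390 cm.
Lens 2: 1/d_i2 = 1/(30.0) − 1/(6.390) = -0.1232, so d_i2 = -8.119 cm; m₂ = −d_i2/d_o2 = +1.271.
m = m₁·m₂ = (-1.889)(+1.271) = -2.40.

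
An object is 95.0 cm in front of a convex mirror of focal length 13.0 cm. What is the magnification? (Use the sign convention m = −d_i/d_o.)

For a convex mirror, f = -13.0 cm.
1/d_i = 1/f − 1/d_o = 1/(-13.00) − 1/(95.0) = -0.08745, so d_i = -11.44 cm.
m = −d_i/d_o = −(-11.44)/(95.0) = +0.120.
The image is virtual, upright and reduced, behind the mirror.

m = +0.120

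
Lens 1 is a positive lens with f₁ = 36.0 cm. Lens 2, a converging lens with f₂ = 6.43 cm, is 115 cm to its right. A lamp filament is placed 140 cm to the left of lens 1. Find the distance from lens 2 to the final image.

7.12 cm

Lens 1: 1/d_i1 = 1/f₁ − 1/d_o1 = 1/(36.0) − 1/(140) = 0.02063, so d_i1 = 48.46 cm.
The intermediate image is 48.46 cm to the right of lens 1, which is 115 − (48.46) = 66.54 cm to the left of lens 2, so d_o2 = +66.54 cm.
Lens 2: 1/d_i2 = 1/f₂ − 1/d_o2 = 1/(6.43) − 1/(66.54) = 0.1405, so d_i2 = 7.12 cm.
The final image is real, 7.12 cm to the right of lens 2 (overall magnification ≈ 0.037).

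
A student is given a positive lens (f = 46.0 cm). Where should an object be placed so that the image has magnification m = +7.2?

39.6 cm

m = −d_i/d_o ⇒ d_i = −m·d_o.
1/f = 1/d_o + 1/d_i = 1/d_o − 1/(m·d_o) = (1 − 1/m)/d_o, so d_o = f(1 − 1/m) = (46.00)(1 − 1/(+7.2)) = 39.6 cm.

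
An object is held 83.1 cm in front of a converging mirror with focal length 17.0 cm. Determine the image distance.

21.4 cm

Mirror equation: 1/q = 1/f − 1/p = 1/(17.00) − 1/(83.1) = 0.05882 − 0.01203 = 0.04679, so q = 21.4 cm.
The image is real, inverted and reduced, in front of the mirror.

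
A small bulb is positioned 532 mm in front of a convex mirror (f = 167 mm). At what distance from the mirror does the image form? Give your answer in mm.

127 mm

For a convex mirror, f = -167 mm.
Mirror equation: 1/q = 1/f − 1/p = 1/(-167.0) − 1/(532) = -0.005988 − 0.001880 = -0.007868, so q = -127 mm.
The image is virtual, upright and reduced, behind the mirror.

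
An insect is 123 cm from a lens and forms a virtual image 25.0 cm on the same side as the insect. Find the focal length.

f = -31.4 cm (diverging)

Virtual image ⇒ d_i = −25.0 cm.
1/f = 1/d_o + 1/d_i = 1/(123) + 1/(-25.0) = -0.03187, so f = -31.4 cm.
Since f is negative, the lens is diverging.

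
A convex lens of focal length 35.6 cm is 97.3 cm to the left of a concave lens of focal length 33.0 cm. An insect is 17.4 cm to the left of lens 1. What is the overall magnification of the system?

m = +0.393

Lens 1: 1/d_i1 = 1/(35.6) − 1/(17.4) = -0.02938, so d_i1 = -34.04 cm; m₁ = −d_i1/d_o1 = +1.956.
d_o2 = 97.3 − (-34.04) = 131.3 cm.
f₂ = −33.0 cm (diverging).
Lens 2: 1/d_i2 = 1/(-33.0) − 1/(131.3) = -0.03792, so d_i2 = -26.37 cm; m₂ = −d_i2/d_o2 = +0.2009.
m = m₁·m₂ = (+1.956)(+0.2009) = +0.393.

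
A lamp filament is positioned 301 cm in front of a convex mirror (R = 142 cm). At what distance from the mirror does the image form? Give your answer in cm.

f = R/2 = 142/2 = 71.00 cm; for a convex mirror, f = -71.00 cm.
Mirror equation: 1/v = 1/f − 1/u = 1/(-71.00) − 1/(301) = -0.01408 − 0.003322 = -0.01741, so v = -57.4 cm.
The image is virtual, upright and reduced, behind the mirror.

57.4 cm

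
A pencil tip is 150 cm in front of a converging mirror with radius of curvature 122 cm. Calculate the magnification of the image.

f = R/2 = 122/2 = 61.00 cm.
1/d_i = 1/f − 1/d_o = 1/(61.00) − 1/(150) = 0.009727, so d_i = 102.8 cm.
m = −d_i/d_o = −(102.8)/(150) = -0.685.
The image is real, inverted and reduced, in front of the mirror.

m = -0.685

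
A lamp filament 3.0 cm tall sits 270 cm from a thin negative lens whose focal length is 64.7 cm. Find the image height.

For a negative lens, f = -64.7 cm.
1/d_i = 1/f − 1/d_o = 1/(-64.70) − 1/(270) = -0.01916, so d_i = -52.19 cm.
m = −d_i/d_o = +0.1933.
|h_i| = |m|·h_o = 0.1933 × 3.0 = 0.580 cm. The image is virtual, upright and reduced, on the same side as the object.

0.580 cm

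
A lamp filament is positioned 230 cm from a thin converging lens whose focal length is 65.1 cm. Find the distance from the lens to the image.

90.8 cm

Thin-lens equation: 1/d_i = 1/f − 1/d_o = 1/(65.10) − 1/(230) = 0.01536 − 0.004348 = 0.01101, so d_i = 90.8 cm.
The image is real, inverted and reduced, on the far side of the lens.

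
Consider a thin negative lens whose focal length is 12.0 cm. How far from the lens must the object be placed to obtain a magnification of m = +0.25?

For a negative lens, f = -12.0 cm.
m = −d_i/d_o ⇒ d_i = −m·d_o.
1/f = 1/d_o + 1/d_i = 1/d_o − 1/(m·d_o) = (1 − 1/m)/d_o, so d_o = f(1 − 1/m) = (-12.00)(1 − 1/(+0.25)) = 36.0 cm.

36.0 cm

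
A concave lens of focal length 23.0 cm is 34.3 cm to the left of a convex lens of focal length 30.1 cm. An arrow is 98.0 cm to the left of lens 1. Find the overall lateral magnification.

f₁ = −23.0 cm (diverging).
Lens 1: 1/d_i1 = 1/(-23.0) − 1/(98.0) = -0.05368, so d_i1 = -18.63 cm; m₁ = −d_i1/d_o1 = +0.1901.
d_o2 = 34.3 − (-18.63) = 52.93 cm.
Lens 2: 1/d_i2 = 1/(30.1) − 1/(52.93) = 0.01433, so d_i2 = 69.79 cm; m₂ = −d_i2/d_o2 = -1.318.
m = m₁·m₂ = (+0.1901)(-1.318) = -0.251.

m = -0.251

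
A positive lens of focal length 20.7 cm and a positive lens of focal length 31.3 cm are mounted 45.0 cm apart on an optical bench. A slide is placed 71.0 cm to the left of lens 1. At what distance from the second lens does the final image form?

Lens 1: 1/d_i1 = 1/f₁ − 1/d_o1 = 1/(20.7) − 1/(71.0) = 0.03422, so d_i1 = 29.22 cm.
The intermediate image is 29.22 cm to the right of lens 1, which is 45.0 − (29.22) = 15.78 cm to the left of lens 2, so d_o2 = +15.78 cm.
Lens 2: 1/d_i2 = 1/f₂ − 1/d_o2 = 1/(31.3) − 1/(15.78) = -0.03142, so d_i2 = -31.8 cm.
The final image is virtual, 31.8 cm to the left of lens 2 (overall magnification ≈ -0.83).

31.8 cm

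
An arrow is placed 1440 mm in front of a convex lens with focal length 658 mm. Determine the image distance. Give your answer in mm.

1210 mm

Lens equation: 1/v = 1/f − 1/u = 1/(658.0) − 1/(1440) = 0.001520 − 0.0006944 = 0.0008253, so v = 1210 mm.
The image is real, inverted and reduced, on the far side of the lens.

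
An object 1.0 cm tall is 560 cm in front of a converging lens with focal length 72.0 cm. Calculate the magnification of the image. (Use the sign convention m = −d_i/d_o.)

m = -0.148

1/d_i = 1/f − 1/d_o = 1/(72.00) − 1/(560) = 0.01210, so d_i = 82.62 cm.
m = −d_i/d_o = −(82.62)/(560) = -0.148.
The image is real, inverted and reduced, on the far side of the lens.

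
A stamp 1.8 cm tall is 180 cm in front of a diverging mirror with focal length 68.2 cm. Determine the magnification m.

m = +0.275

For a diverging mirror, f = -68.2 cm.
1/d_i = 1/f − 1/d_o = 1/(-68.20) − 1/(180) = -0.02022, so d_i = -49.46 cm.
m = −d_i/d_o = −(-49.46)/(180) = +0.275.
The image is virtual, upright and reduced, behind the mirror.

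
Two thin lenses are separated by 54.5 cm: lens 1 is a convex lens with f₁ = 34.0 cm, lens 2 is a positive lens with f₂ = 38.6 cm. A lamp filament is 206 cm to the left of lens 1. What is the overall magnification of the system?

m = -0.307

Lens 1: 1/d_i1 = 1/(34.0) − 1/(206) = 0.02456, so d_i1 = 40.72 cm; m₁ = −d_i1/d_o1 = -0.1977.
d_o2 = 54.5 − (40.72) = 13.78 cm.
Lens 2: 1/d_i2 = 1/(38.6) − 1/(13.78) = -0.04666, so d_i2 = -21.43 cm; m₂ = −d_i2/d_o2 = +1.555.
m = m₁·m₂ = (-0.1977)(+1.555) = -0.307.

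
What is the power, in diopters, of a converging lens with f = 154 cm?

P = +0.649 D

f = 154 cm = 1.54 m.
P = 1/f = 1/(1.54 m) = +0.649 D.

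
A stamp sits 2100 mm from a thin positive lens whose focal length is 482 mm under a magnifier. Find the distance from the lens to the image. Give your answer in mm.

626 mm

Lens equation: 1/v = 1/f − 1/u = 1/(482.0) − 1/(2100) = 0.002075 − 0.0004762 = 0.001598, so v = 626 mm.
The image is real, inverted and reduced, on the far side of the lens.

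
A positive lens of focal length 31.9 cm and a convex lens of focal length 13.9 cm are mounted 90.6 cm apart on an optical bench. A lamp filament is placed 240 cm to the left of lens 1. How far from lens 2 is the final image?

18.7 cm

Lens 1: 1/d_i1 = 1/f₁ − 1/d_o1 = 1/(31.9) − 1/(240) = 0.02718, so d_i1 = 36.79 cm.
The intermediate image is 36.79 cm to the right of lens 1, which is 90.6 − (36.79) = 53.81 cm to the left of lens 2, so d_o2 = +53.81 cm.
Lens 2: 1/d_i2 = 1/f₂ − 1/d_o2 = 1/(13.9) − 1/(53.81) = 0.05336, so d_i2 = 18.7 cm.
The final image is real, 18.7 cm to the right of lens 2 (overall magnification ≈ 0.053).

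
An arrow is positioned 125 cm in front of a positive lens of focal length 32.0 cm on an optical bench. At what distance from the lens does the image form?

Lens equation: 1/s_i = 1/f − 1/s_o = 1/(32.00) − 1/(125) = 0.03125 − 0.008000 = 0.02325, so s_i = 43.0 cm.
The image is real, inverted and reduced, on the far side of the lens.

43.0 cm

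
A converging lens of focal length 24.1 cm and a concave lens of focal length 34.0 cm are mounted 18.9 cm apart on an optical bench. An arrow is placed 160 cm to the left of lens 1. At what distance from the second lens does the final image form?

13.1 cm

Lens 1: 1/d_i1 = 1/f₁ − 1/d_o1 = 1/(24.1) − 1/(160) = 0.03524, so d_i1 = 28.37 cm.
The intermediate image is 28.37 cm to the right of lens 1, which lies 9.470 cm to the right of lens 2 — a virtual object — so d_o2 = −9.470 cm.
Lens 2 is diverging, so f₂ = −34.0 cm.
Lens 2: 1/d_i2 = 1/f₂ − 1/d_o2 = 1/(-34.0) − 1/(-9.470) = 0.07618, so d_i2 = 13.1 cm.
The final image is real, 13.1 cm to the right of lens 2 (overall magnification ≈ -0.25).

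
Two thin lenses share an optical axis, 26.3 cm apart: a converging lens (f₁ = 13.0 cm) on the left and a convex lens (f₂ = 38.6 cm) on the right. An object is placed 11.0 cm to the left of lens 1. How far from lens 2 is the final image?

63.8 cm

Lens 1: 1/d_i1 = 1/f₁ − 1/d_o1 = 1/(13.0) − 1/(11.0) = -0.01399, so d_i1 = -71.50 cm.
The intermediate image is 71.50 cm to the left of lens 1 (virtual), which is 26.3 − (-71.50) = 97.80 cm to the left of lens 2, so d_o2 = +97.80 cm.
Lens 2: 1/d_i2 = 1/f₂ − 1/d_o2 = 1/(38.6) − 1/(97.80) = 0.01568, so d_i2 = 63.8 cm.
The final image is real, 63.8 cm to the right of lens 2 (overall magnification ≈ -4.2).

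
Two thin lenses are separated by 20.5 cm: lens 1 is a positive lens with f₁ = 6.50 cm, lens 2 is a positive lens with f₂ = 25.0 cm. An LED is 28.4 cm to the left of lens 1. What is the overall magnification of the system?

Lens 1: 1/d_i1 = 1/(6.50) − 1/(28.4) = 0.1186, so d_i1 = 8.429 cm; m₁ = −d_i1/d_o1 = -0.2968.
d_o2 = 20.5 − (8.429) = 12.07 cm.
Lens 2: 1/d_i2 = 1/(25.0) − 1/(12.07) = -0.04285, so d_i2 = -23.34 cm; m₂ = −d_i2/d_o2 = +1.933.
m = m₁·m₂ = (-0.2968)(+1.933) = -0.574.

m = -0.574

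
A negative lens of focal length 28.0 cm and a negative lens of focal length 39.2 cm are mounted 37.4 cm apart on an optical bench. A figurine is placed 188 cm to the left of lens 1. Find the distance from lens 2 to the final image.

24.0 cm

Lens 1 is diverging, so f₁ = −28.0 cm.
Lens 1: 1/d_i1 = 1/f₁ − 1/d_o1 = 1/(-28.0) − 1/(188) = -0.04103, so d_i1 = -24.37 cm.
The intermediate image is 24.37 cm to the left of lens 1 (virtual), which is 37.4 − (-24.37) = 61.77 cm to the left of lens 2, so d_o2 = +61.77 cm.
Lens 2 is diverging, so f₂ = −39.2 cm.
Lens 2: 1/d_i2 = 1/f₂ − 1/d_o2 = 1/(-39.2) − 1/(61.77) = -0.04170, so d_i2 = -24.0 cm.
The final image is virtual, 24.0 cm to the left of lens 2 (overall magnification ≈ 0.050).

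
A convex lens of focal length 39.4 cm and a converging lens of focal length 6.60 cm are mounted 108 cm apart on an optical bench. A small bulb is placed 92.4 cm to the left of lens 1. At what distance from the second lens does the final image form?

7.93 cm

Lens 1: 1/d_i1 = 1/f₁ − 1/d_o1 = 1/(39.4) − 1/(92.4) = 0.01456, so d_i1 = 68.69 cm.
The intermediate image is 68.69 cm to the right of lens 1, which is 108 − (68.69) = 39.31 cm to the left of lens 2, so d_o2 = +39.31 cm.
Lens 2: 1/d_i2 = 1/f₂ − 1/d_o2 = 1/(6.60) − 1/(39.31) = 0.1261, so d_i2 = 7.93 cm.
The final image is real, 7.93 cm to the right of lens 2 (overall magnification ≈ 0.15).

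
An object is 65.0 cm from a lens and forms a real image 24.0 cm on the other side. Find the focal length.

Real image ⇒ d_i = +24.0 cm.
1/f = 1/d_o + 1/d_i = 1/(65.0) + 1/(24.0) = 0.05705, so f = 17.5 cm.
Since f is positive, the lens is converging.

f = 17.5 cm (converging)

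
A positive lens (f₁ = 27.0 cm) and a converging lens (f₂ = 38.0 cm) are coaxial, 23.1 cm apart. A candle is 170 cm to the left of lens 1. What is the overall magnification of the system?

Lens 1: 1/d_i1 = 1/(27.0) − 1/(170) = 0.03115, so d_i1 = 32.10 cm; m₁ = −d_i1/d_o1 = -0.1888.
d_o2 = 23.1 − (32.10) = -9.000 cm (virtual object).
Lens 2: 1/d_i2 = 1/(38.0) − 1/(-9.000) = 0.1374, so d_i2 = 7.277 cm; m₂ = −d_i2/d_o2 = +0.8085.
m = m₁·m₂ = (-0.1888)(+0.8085) = -0.153.

m = -0.153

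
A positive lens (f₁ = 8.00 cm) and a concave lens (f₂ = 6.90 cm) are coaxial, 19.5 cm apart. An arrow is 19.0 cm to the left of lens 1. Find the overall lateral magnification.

Lens 1: 1/d_i1 = 1/(8.00) − 1/(19.0) = 0.07237, so d_i1 = 13.82 cm; m₁ = −d_i1/d_o1 = -0.7274.
d_o2 = 19.5 − (13.82) = 5.680 cm.
f₂ = −6.90 cm (diverging).
Lens 2: 1/d_i2 = 1/(-6.90) − 1/(5.680) = -0.3210, so d_i2 = -3.115 cm; m₂ = −d_i2/d_o2 = +0.5485.
m = m₁·m₂ = (-0.7274)(+0.5485) = -0.399.

m = -0.399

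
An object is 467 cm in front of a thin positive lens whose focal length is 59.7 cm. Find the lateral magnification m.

1/d_i = 1/f − 1/d_o = 1/(59.70) − 1/(467) = 0.01461, so d_i = 68.45 cm.
m = −d_i/d_o = −(68.45)/(467) = -0.147.
The image is real, inverted and reduced, on the far side of the lens.

m = -0.147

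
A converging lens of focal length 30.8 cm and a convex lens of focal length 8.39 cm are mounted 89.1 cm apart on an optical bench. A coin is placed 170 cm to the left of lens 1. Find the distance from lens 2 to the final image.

10.0 cm

Lens 1: 1/d_i1 = 1/f₁ − 1/d_o1 = 1/(30.8) − 1/(170) = 0.02659, so d_i1 = 37.61 cm.
The intermediate image is 37.61 cm to the right of lens 1, which is 89.1 − (37.61) = 51.49 cm to the left of lens 2, so d_o2 = +51.49 cm.
Lens 2: 1/d_i2 = 1/f₂ − 1/d_o2 = 1/(8.39) − 1/(51.49) = 0.09977, so d_i2 = 10.0 cm.
The final image is real, 10.0 cm to the right of lens 2 (overall magnification ≈ 0.043).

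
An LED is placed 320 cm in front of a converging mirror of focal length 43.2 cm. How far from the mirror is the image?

49.9 cm

Mirror equation: 1/v = 1/f − 1/u = 1/(43.20) − 1/(320) = 0.02315 − 0.003125 = 0.02002, so v = 49.9 cm.
The image is real, inverted and reduced, in front of the mirror.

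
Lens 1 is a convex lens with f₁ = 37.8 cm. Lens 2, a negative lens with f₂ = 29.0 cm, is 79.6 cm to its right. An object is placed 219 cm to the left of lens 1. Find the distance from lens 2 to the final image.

Lens 1: 1/d_i1 = 1/f₁ − 1/d_o1 = 1/(37.8) − 1/(219) = 0.02189, so d_i1 = 45.69 cm.
The intermediate image is 45.69 cm to the right of lens 1, which is 79.6 − (45.69) = 33.91 cm to the left of lens 2, so d_o2 = +33.91 cm.
Lens 2 is diverging, so f₂ = −29.0 cm.
Lens 2: 1/d_i2 = 1/f₂ − 1/d_o2 = 1/(-29.0) − 1/(33.91) = -0.06397, so d_i2 = -15.6 cm.
The final image is virtual, 15.6 cm to the left of lens 2 (overall magnification ≈ -0.096).

15.6 cm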